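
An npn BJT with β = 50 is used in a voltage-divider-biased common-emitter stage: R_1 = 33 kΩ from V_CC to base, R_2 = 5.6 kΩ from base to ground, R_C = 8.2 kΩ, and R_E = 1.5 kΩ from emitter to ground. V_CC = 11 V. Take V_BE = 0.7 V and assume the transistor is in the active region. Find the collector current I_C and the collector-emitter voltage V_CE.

Thevenize the base divider: V_Th = V_CC·R_2/(R_1+R_2) = 11×5.6/38.6 = 1.6 V, R_Th = R_1‖R_2 = 4.79 kΩ.
Base-emitter loop: V_Th = I_B·R_Th + V_BE + (β+1)I_B·R_E, so I_B = (1.6 − 0.7) / (4.79 + 51×1.5) = 0.011 mA.
I_C = β·I_B = 50×0.011 = 0.551 mA, and I_E = (β+1)I_B = 0.562 mA.
V_CE = V_CC − I_C·R_C − I_E·R_E = 11 − 0.551×8.2 − 0.562×1.5 = 5.64 V.
V_CE = 5.64 V > 0.2 V confirms active-region operation.

I_C ≈ 0.55 mA, V_CE ≈ 5.6 V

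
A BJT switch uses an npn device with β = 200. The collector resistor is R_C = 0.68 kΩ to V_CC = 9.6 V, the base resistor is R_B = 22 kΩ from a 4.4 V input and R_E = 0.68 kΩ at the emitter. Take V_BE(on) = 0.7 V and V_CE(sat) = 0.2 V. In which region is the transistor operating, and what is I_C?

active; I_C ≈ 4.7 mA

Assume active. Base-emitter loop: I_B = (V_BB − V_BE)/(R_B + (β+1)R_E) = (4.4 − 0.7)/(22 + 201×0.68) = 0.0233 mA.
I_C = β·I_B = 200×0.0233 = 4.66 mA.
V_CE = V_CC − I_C·R_C − I_E·R_E = 9.6 − 4.66×0.68 − 4.69×0.68 = 3.24 V > V_CE(sat), so the active-region assumption holds.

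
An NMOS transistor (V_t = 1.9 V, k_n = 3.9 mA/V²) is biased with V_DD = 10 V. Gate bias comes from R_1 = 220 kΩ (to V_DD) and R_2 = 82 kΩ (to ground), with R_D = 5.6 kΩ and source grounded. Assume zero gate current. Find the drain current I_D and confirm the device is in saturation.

I_D ≈ 1.3 mA

V_G = V_DD·R_2/(R_1+R_2) = 10×82/302 = 2.72 V. With the source grounded, V_GS = V_G = 2.72 V.
Assume saturation: I_D = (k_n/2)(V_GS − V_t)² = (3.9/2)×(2.72 − 1.9)² = 1.95×0.815² = 1.3 mA.
V_DS = V_DD − I_D·R_D = 10 − 1.3×5.6 = 2.74 V.
Saturation requires V_DS ≥ V_GS − V_t = 0.815 V; 2.74 ≥ 0.815 ✓.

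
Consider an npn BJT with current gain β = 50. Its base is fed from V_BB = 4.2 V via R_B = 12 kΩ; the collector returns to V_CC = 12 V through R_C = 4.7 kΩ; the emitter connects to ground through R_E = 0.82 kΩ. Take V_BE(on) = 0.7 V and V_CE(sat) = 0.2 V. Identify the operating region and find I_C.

Assume active: I_B = (4.2 − 0.7)/(12 + 51×0.82) = 0.065 mA, I_C = β·I_B = 3.25 mA.
Then V_CE = 12 − 3.25×4.7 − 3.32×0.82 = -6 V < 0.2 V — the active assumption fails.
Re-solve with V_CE = 0.2 V. KCL at the emitter: V_E/R_E = (V_BB−0.7−V_E)/R_B + (V_CC−0.2−V_E)/R_C, giving V_E = 1.85 V.
I_C = (V_CC − 0.2 − V_E)/R_C = (11.8 − 1.85)/4.7 = 2.12 mA.
Check: I_B = (3.5 − 1.85)/12 = 0.138 mA, and β·I_B = 6.88 mA > I_C, confirming saturation.

saturation; I_C ≈ 2.1 mA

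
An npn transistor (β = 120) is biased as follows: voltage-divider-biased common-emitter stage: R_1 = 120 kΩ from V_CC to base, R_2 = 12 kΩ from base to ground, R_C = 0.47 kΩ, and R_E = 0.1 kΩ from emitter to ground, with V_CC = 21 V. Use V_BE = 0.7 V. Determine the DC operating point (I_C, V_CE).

I_C ≈ 6.3 mA, V_CE ≈ 17 V

Thevenize the base divider: V_Th = V_CC·R_2/(R_1+R_2) = 21×12/132 = 1.91 V, R_Th = R_1‖R_2 = 10.9 kΩ.
Base-emitter loop: V_Th = I_B·R_Th + V_BE + (β+1)I_B·R_E, so I_B = (1.91 − 0.7) / (10.9 + 121×0.1) = 0.0525 mA.
I_C = β·I_B = 120×0.0525 = 6.31 mA, and I_E = (β+1)I_B = 6.36 mA.
V_CE = V_CC − I_C·R_C − I_E·R_E = 21 − 6.31×0.47 − 6.36×0.1 = 17.4 V.
V_CE = 17.4 V > 0.2 V confirms active-region operation.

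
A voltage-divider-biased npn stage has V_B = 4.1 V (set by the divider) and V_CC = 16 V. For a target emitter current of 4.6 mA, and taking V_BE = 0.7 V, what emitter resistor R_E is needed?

V_E = V_B − V_BE = 4.1 − 0.7 = 3.4 V.
R_E = V_E / I_E = 3.4 / 4.6 = 0.739 kΩ.

R_E ≈ 0.74 kΩ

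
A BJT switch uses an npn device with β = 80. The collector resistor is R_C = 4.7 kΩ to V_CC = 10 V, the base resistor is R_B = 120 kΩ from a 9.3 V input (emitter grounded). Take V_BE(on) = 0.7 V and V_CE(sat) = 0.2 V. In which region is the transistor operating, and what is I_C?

saturation; I_C ≈ 2.1 mA

Assume active: I_B = (9.3 − 0.7)/120 = 0.0717 mA, giving I_C = β·I_B = 5.73 mA.
But then V_CE = 10 − 5.73×4.7 = -16.9 V < V_CE(sat) = 0.2 V — impossible in the active region.
So the transistor is saturated. With V_CE = 0.2 V, I_C = (V_CC − 0.2)/R_C = 9.8/4.7 = 2.09 mA.
Check: β·I_B = 5.73 mA > I_C = 2.09 mA, confirming saturation.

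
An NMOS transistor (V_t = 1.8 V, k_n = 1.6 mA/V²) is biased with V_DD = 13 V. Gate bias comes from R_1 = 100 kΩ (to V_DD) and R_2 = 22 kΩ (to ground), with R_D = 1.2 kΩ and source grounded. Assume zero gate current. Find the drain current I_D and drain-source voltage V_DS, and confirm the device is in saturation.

I_D ≈ 0.24 mA, V_DS ≈ 13 V

V_G = V_DD·R_2/(R_1+R_2) = 13×22/122 = 2.34 V. With the source grounded, V_GS = V_G = 2.34 V.
Assume saturation: I_D = (k_n/2)(V_GS − V_t)² = (1.6/2)×(2.34 − 1.8)² = 0.8×0.544² = 0.237 mA.
V_DS = V_DD − I_D·R_D = 13 − 0.237×1.2 = 12.7 V.
Saturation requires V_DS ≥ V_GS − V_t = 0.544 V; 12.7 ≥ 0.544 ✓.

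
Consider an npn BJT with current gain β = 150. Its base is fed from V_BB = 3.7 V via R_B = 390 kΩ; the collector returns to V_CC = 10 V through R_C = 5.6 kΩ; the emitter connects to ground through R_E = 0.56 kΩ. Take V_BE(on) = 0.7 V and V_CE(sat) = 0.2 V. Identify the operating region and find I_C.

active; I_C ≈ 0.95 mA

Assume active. Base-emitter loop: I_B = (V_BB − V_BE)/(R_B + (β+1)R_E) = (3.7 − 0.7)/(390 + 151×0.56) = 0.00632 mA.
I_C = β·I_B = 150×0.00632 = 0.948 mA.
V_CE = V_CC − I_C·R_C − I_E·R_E = 10 − 0.948×5.6 − 0.955×0.56 = 4.16 V > V_CE(sat), so the active-region assumption holds.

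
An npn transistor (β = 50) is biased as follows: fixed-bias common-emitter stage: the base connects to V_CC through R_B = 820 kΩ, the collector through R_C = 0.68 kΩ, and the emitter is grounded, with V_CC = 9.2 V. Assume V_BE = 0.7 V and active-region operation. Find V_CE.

Base loop: V_CC = I_B·R_B + V_BE, so I_B = (9.2 − 0.7)/820 kΩ = 0.0104 mA.
In the active region I_C = β·I_B = 50 × 0.0104 = 0.518 mA.
Collector loop: V_CE = V_CC − I_C·R_C = 9.2 − 0.518×0.68 = 8.85 V.
Since V_CE = 8.85 V > V_CE(sat) ≈ 0.2 V, the transistor is in the active region as assumed.

V_CE ≈ 8.8 V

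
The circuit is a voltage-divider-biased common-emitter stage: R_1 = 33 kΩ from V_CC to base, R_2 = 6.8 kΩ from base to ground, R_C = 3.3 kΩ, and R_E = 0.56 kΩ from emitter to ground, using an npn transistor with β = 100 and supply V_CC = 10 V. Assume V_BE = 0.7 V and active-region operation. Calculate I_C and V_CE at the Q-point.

Thevenize the base divider: V_Th = V_CC·R_2/(R_1+R_2) = 10×6.8/39.8 = 1.71 V, R_Th = R_1‖R_2 = 5.64 kΩ.
Base-emitter loop: V_Th = I_B·R_Th + V_BE + (β+1)I_B·R_E, so I_B = (1.71 − 0.7) / (5.64 + 101×0.56) = 0.0162 mA.
I_C = β·I_B = 100×0.0162 = 1.62 mA, and I_E = (β+1)I_B = 1.64 mA.
V_CE = V_CC − I_C·R_C − I_E·R_E = 10 − 1.62×3.3 − 1.64×0.56 = 3.73 V.
V_CE = 3.73 V > 0.2 V confirms active-region operation.

I_C ≈ 1.6 mA, V_CE ≈ 3.7 V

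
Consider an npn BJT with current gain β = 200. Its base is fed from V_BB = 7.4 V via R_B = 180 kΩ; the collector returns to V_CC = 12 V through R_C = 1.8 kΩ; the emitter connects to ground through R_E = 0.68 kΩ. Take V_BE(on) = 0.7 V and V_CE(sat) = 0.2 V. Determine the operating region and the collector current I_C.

active; I_C ≈ 4.2 mA

Assume active. Base-emitter loop: I_B = (V_BB − V_BE)/(R_B + (β+1)R_E) = (7.4 − 0.7)/(180 + 201×0.68) = 0.0212 mA.
I_C = β·I_B = 200×0.0212 = 4.23 mA.
V_CE = V_CC − I_C·R_C − I_E·R_E = 12 − 4.23×1.8 − 4.25×0.68 = 1.49 V > V_CE(sat), so the active-region assumption holds.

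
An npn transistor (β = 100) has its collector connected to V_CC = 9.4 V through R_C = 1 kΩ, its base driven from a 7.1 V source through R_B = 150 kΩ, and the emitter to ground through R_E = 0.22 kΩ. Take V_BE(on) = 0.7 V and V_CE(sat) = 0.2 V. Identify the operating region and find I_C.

active; I_C ≈ 3.7 mA

Assume active. Base-emitter loop: I_B = (V_BB − V_BE)/(R_B + (β+1)R_E) = (7.1 − 0.7)/(150 + 101×0.22) = 0.0372 mA.
I_C = β·I_B = 100×0.0372 = 3.72 mA.
V_CE = V_CC − I_C·R_C − I_E·R_E = 9.4 − 3.72×1 − 3.75×0.22 = 4.86 V > V_CE(sat), so the active-region assumption holds.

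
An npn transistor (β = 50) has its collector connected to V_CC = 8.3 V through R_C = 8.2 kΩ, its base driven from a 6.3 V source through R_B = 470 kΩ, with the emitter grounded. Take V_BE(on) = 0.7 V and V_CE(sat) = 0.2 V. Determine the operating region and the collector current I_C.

Assume active. Base-emitter loop: I_B = (V_BB − V_BE)/R_B = (6.3 − 0.7)/470 = 0.0119 mA.
I_C = β·I_B = 50×0.0119 = 0.596 mA.
V_CE = V_CC − I_C·R_C = 8.3 − 0.596×8.2 = 3.41 V > V_CE(sat), so the active-region assumption holds.

active; I_C ≈ 0.6 mA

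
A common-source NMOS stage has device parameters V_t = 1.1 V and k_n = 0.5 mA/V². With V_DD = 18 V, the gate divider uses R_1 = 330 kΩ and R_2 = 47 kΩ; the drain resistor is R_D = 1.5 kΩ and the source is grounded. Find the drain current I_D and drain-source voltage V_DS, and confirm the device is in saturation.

I_D ≈ 0.33 mA, V_DS ≈ 18 V

V_G = V_DD·R_2/(R_1+R_2) = 18×47/377 = 2.24 V. With the source grounded, V_GS = V_G = 2.24 V.
Assume saturation: I_D = (k_n/2)(V_GS − V_t)² = (0.5/2)×(2.24 − 1.1)² = 0.25×1.14² = 0.327 mA.
V_DS = V_DD − I_D·R_D = 18 − 0.327×1.5 = 17.5 V.
Saturation requires V_DS ≥ V_GS − V_t = 1.14 V; 17.5 ≥ 1.14 ✓.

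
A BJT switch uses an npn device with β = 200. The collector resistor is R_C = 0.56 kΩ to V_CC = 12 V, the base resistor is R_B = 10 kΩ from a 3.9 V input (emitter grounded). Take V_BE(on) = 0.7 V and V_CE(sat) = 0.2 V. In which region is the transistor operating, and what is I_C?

saturation; I_C ≈ 21 mA

Assume active: I_B = (3.9 − 0.7)/10 = 0.32 mA, giving I_C = β·I_B = 64 mA.
But then V_CE = 12 − 64×0.56 = -23.8 V < V_CE(sat) = 0.2 V — impossible in the active region.
So the transistor is saturated. With V_CE = 0.2 V, I_C = (V_CC − 0.2)/R_C = 11.8/0.56 = 21.1 mA.
Check: β·I_B = 64 mA > I_C = 21.1 mA, confirming saturation.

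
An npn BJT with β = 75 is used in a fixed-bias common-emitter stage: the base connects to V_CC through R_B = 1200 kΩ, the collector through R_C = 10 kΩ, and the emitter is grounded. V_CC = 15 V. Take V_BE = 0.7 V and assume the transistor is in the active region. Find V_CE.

Base loop: V_CC = I_B·R_B + V_BE, so I_B = (15 − 0.7)/1200 kΩ = 0.0119 mA.
In the active region I_C = β·I_B = 75 × 0.0119 = 0.894 mA.
Collector loop: V_CE = V_CC − I_C·R_C = 15 − 0.894×10 = 6.06 V.
Since V_CE = 6.06 V > V_CE(sat) ≈ 0.2 V, the transistor is in the active region as assumed.

V_CE ≈ 6.1 V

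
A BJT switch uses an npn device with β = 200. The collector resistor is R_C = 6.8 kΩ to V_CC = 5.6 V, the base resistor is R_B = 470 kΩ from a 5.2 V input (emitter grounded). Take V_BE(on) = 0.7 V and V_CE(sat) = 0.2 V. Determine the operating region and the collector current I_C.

Assume active: I_B = (5.2 − 0.7)/470 = 0.00957 mA, giving I_C = β·I_B = 1.91 mA.
But then V_CE = 5.6 − 1.91×6.8 = -7.42 V < V_CE(sat) = 0.2 V — impossible in the active region.
So the transistor is saturated. With V_CE = 0.2 V, I_C = (V_CC − 0.2)/R_C = 5.4/6.8 = 0.794 mA.
Check: β·I_B = 1.91 mA > I_C = 0.794 mA, confirming saturation.

saturation; I_C ≈ 0.79 mA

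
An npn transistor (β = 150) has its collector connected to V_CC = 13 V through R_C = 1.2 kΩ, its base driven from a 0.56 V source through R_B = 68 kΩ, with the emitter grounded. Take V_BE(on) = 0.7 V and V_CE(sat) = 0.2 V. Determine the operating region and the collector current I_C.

V_BB = 0.56 V ≤ V_BE(on) = 0.7 V, so the base-emitter junction is not forward biased.
The transistor is in cutoff: I_B = I_C = 0.

cutoff; I_C ≈ 0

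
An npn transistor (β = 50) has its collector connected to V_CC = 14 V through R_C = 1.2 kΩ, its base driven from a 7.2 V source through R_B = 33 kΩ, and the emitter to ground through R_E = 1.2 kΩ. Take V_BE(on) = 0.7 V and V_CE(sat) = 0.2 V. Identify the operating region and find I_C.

active; I_C ≈ 3.5 mA

Assume active. Base-emitter loop: I_B = (V_BB − V_BE)/(R_B + (β+1)R_E) = (7.2 − 0.7)/(33 + 51×1.2) = 0.069 mA.
I_C = β·I_B = 50×0.069 = 3.45 mA.
V_CE = V_CC − I_C·R_C − I_E·R_E = 14 − 3.45×1.2 − 3.52×1.2 = 5.64 V > V_CE(sat), so the active-region assumption holds.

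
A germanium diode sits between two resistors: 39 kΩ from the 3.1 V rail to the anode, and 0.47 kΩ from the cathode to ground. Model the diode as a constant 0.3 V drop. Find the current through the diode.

I ≈ 0.071 mA

The two resistors are in series with the diode, so KVL gives 3.1 = I·39 + 0.3 + I·0.47.
I = (3.1 − 0.3) / (39 + 0.47) kΩ = 2.8 / 39.5 = 0.0709 mA.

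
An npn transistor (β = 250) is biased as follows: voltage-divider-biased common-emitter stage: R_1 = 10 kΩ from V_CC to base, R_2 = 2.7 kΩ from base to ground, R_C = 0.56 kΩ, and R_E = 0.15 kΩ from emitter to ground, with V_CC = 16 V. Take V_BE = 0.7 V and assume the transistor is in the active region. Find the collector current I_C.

Thevenize the base divider: V_Th = V_CC·R_2/(R_1+R_2) = 16×2.7/12.7 = 3.4 V, R_Th = R_1‖R_2 = 2.13 kΩ.
Base-emitter loop: V_Th = I_B·R_Th + V_BE + (β+1)I_B·R_E, so I_B = (3.4 − 0.7) / (2.13 + 251×0.15) = 0.0679 mA.
I_C = β·I_B = 250×0.0679 = 17 mA, and I_E = (β+1)I_B = 17 mA.
V_CE = V_CC − I_C·R_C − I_E·R_E = 16 − 17×0.56 − 17×0.15 = 3.93 V.
V_CE = 3.93 V > 0.2 V confirms active-region operation.

I_C ≈ 17 mA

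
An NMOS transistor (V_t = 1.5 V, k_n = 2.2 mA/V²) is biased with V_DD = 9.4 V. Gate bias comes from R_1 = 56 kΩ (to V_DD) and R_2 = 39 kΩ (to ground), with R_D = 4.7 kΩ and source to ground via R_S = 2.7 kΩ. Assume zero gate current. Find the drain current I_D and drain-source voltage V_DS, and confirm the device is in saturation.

V_G = V_DD·R_2/(R_1+R_2) = 9.4×39/95 = 3.86 V.
Assume saturation: I_D = (k_n/2)(V_GS − V_t)² with V_GS = V_G − I_D·R_S = 3.86 − 2.7·I_D.
Substituting gives 8.02·I_D² − 15·I_D + 6.12 = 0, with roots I_D = 0.6 or 1.27 mA.
The root I_D = 1.27 mA gives V_GS = 0.425 V ≤ V_t, so take I_D = 0.6 mA.
Then V_GS = 2.24 V and V_DS = V_DD − I_D(R_D+R_S) = 9.4 − 0.6×7.4 = 4.96 V.
Saturation requires V_DS ≥ V_GS − V_t = 0.739 V; 4.96 ≥ 0.739 ✓.

I_D ≈ 0.6 mA, V_DS ≈ 5 V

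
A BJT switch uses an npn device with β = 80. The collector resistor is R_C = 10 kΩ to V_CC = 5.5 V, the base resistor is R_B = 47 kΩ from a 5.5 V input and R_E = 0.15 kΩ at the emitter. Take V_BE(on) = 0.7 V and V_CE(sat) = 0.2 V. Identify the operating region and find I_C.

saturation; I_C ≈ 0.52 mA

Assume active: I_B = (5.5 − 0.7)/(47 + 81×0.15) = 0.0811 mA, I_C = β·I_B = 6.49 mA.
Then V_CE = 5.5 − 6.49×10 − 6.57×0.15 = -60.4 V < 0.2 V — the active assumption fails.
Re-solve with V_CE = 0.2 V. KCL at the emitter: V_E/R_E = (V_BB−0.7−V_E)/R_B + (V_CC−0.2−V_E)/R_C, giving V_E = 0.0931 V.
I_C = (V_CC − 0.2 − V_E)/R_C = (5.3 − 0.0931)/10 = 0.521 mA.
Check: I_B = (4.8 − 0.0931)/47 = 0.1 mA, and β·I_B = 8.01 mA > I_C, confirming saturation.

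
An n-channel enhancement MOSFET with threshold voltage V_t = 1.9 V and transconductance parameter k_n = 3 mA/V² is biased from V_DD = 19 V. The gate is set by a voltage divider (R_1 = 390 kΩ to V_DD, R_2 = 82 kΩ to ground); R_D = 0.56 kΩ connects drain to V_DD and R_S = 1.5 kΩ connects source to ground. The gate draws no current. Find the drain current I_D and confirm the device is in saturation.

I_D ≈ 0.54 mA

V_G = V_DD·R_2/(R_1+R_2) = 19×82/472 = 3.3 V.
Assume saturation: I_D = (k_n/2)(V_GS − V_t)² with V_GS = V_G − I_D·R_S = 3.3 − 1.5·I_D.
Substituting gives 3.38·I_D² − 7.3·I_D + 2.94 = 0, with roots I_D = 0.536 or 1.63 mA.
The root I_D = 1.63 mA gives V_GS = 0.858 V ≤ V_t, so take I_D = 0.536 mA.
Then V_GS = 2.5 V and V_DS = V_DD − I_D(R_D+R_S) = 19 − 0.536×2.06 = 17.9 V.
Saturation requires V_DS ≥ V_GS − V_t = 0.598 V; 17.9 ≥ 0.598 ✓.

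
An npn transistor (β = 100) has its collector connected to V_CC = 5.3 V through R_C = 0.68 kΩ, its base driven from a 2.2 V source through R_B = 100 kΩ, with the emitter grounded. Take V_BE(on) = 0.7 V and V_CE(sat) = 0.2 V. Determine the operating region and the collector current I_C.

Assume active. Base-emitter loop: I_B = (V_BB − V_BE)/R_B = (2.2 − 0.7)/100 = 0.015 mA.
I_C = β·I_B = 100×0.015 = 1.5 mA.
V_CE = V_CC − I_C·R_C = 5.3 − 1.5×0.68 = 4.28 V > V_CE(sat), so the active-region assumption holds.

active; I_C ≈ 1.5 mA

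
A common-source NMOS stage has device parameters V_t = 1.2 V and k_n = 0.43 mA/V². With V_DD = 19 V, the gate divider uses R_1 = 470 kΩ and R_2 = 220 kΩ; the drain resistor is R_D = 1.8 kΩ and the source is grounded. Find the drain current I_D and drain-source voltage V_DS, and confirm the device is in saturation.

I_D ≈ 5.1 mA, V_DS ≈ 9.9 V

V_G = V_DD·R_2/(R_1+R_2) = 19×220/690 = 6.06 V. With the source grounded, V_GS = V_G = 6.06 V.
Assume saturation: I_D = (k_n/2)(V_GS − V_t)² = (0.43/2)×(6.06 − 1.2)² = 0.215×4.86² = 5.07 mA.
V_DS = V_DD − I_D·R_D = 19 − 5.07×1.8 = 9.87 V.
Saturation requires V_DS ≥ V_GS − V_t = 4.86 V; 9.87 ≥ 4.86 ✓.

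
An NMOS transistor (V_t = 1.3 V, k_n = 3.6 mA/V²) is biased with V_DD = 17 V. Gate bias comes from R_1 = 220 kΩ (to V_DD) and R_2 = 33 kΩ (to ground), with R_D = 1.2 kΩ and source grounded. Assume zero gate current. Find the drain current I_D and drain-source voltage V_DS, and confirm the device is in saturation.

V_G = V_DD·R_2/(R_1+R_2) = 17×33/253 = 2.22 V. With the source grounded, V_GS = V_G = 2.22 V.
Assume saturation: I_D = (k_n/2)(V_GS − V_t)² = (3.6/2)×(2.22 − 1.3)² = 1.8×0.917² = 1.51 mA.
V_DS = V_DD − I_D·R_D = 17 − 1.51×1.2 = 15.2 V.
Saturation requires V_DS ≥ V_GS − V_t = 0.917 V; 15.2 ≥ 0.917 ✓.

I_D ≈ 1.5 mA, V_DS ≈ 15 V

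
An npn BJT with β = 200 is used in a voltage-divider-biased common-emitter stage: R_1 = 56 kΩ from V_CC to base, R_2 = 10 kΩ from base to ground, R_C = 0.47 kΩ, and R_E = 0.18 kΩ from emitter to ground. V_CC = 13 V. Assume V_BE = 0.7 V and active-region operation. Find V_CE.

V_CE ≈ 9.3 V

Thevenize the base divider: V_Th = V_CC·R_2/(R_1+R_2) = 13×10/66 = 1.97 V, R_Th = R_1‖R_2 = 8.48 kΩ.
Base-emitter loop: V_Th = I_B·R_Th + V_BE + (β+1)I_B·R_E, so I_B = (1.97 − 0.7) / (8.48 + 201×0.18) = 0.0284 mA.
I_C = β·I_B = 200×0.0284 = 5.69 mA, and I_E = (β+1)I_B = 5.71 mA.
V_CE = V_CC − I_C·R_C − I_E·R_E = 13 − 5.69×0.47 − 5.71×0.18 = 9.3 V.
V_CE = 9.3 V > 0.2 V confirms active-region operation.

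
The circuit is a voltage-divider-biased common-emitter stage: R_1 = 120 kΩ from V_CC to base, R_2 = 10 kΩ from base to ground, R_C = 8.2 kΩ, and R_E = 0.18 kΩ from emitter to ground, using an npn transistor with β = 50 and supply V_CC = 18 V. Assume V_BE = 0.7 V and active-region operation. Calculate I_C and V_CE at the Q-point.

Thevenize the base divider: V_Th = V_CC·R_2/(R_1+R_2) = 18×10/130 = 1.38 V, R_Th = R_1‖R_2 = 9.23 kΩ.
Base-emitter loop: V_Th = I_B·R_Th + V_BE + (β+1)I_B·R_E, so I_B = (1.38 − 0.7) / (9.23 + 51×0.18) = 0.0372 mA.
I_C = β·I_B = 50×0.0372 = 1.86 mA, and I_E = (β+1)I_B = 1.9 mA.
V_CE = V_CC − I_C·R_C − I_E·R_E = 18 − 1.86×8.2 − 1.9×0.18 = 2.41 V.
V_CE = 2.41 V > 0.2 V confirms active-region operation.

I_C ≈ 1.9 mA, V_CE ≈ 2.4 V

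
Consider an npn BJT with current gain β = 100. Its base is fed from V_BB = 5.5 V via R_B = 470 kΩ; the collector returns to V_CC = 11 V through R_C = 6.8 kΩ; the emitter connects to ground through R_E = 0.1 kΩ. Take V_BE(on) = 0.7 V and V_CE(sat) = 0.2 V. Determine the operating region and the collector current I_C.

active; I_C ≈ 1 mA

Assume active. Base-emitter loop: I_B = (V_BB − V_BE)/(R_B + (β+1)R_E) = (5.5 − 0.7)/(470 + 101×0.1) = 0.01 mA.
I_C = β·I_B = 100×0.01 = 1 mA.
V_CE = V_CC − I_C·R_C − I_E·R_E = 11 − 1×6.8 − 1.01×0.1 = 4.1 V > V_CE(sat), so the active-region assumption holds.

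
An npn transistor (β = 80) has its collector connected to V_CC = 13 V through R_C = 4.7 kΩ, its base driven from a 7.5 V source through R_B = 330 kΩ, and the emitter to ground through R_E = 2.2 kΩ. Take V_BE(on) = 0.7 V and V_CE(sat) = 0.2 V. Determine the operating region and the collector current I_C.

Assume active. Base-emitter loop: I_B = (V_BB − V_BE)/(R_B + (β+1)R_E) = (7.5 − 0.7)/(330 + 81×2.2) = 0.0134 mA.
I_C = β·I_B = 80×0.0134 = 1.07 mA.
V_CE = V_CC − I_C·R_C − I_E·R_E = 13 − 1.07×4.7 − 1.08×2.2 = 5.58 V > V_CE(sat), so the active-region assumption holds.

active; I_C ≈ 1.1 mA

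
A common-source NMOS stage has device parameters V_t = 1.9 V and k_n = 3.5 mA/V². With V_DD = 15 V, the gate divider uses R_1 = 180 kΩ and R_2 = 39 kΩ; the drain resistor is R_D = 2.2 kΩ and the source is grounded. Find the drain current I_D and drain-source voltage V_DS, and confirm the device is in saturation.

V_G = V_DD·R_2/(R_1+R_2) = 15×39/219 = 2.67 V. With the source grounded, V_GS = V_G = 2.67 V.
Assume saturation: I_D = (k_n/2)(V_GS − V_t)² = (3.5/2)×(2.67 − 1.9)² = 1.75×0.771² = 1.04 mA.
V_DS = V_DD − I_D·R_D = 15 − 1.04×2.2 = 12.7 V.
Saturation requires V_DS ≥ V_GS − V_t = 0.771 V; 12.7 ≥ 0.771 ✓.

I_D ≈ 1 mA, V_DS ≈ 13 V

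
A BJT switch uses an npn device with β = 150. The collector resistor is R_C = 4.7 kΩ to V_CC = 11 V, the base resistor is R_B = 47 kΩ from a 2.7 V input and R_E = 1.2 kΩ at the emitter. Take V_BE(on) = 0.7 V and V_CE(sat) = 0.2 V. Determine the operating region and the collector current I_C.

Assume active. Base-emitter loop: I_B = (V_BB − V_BE)/(R_B + (β+1)R_E) = (2.7 − 0.7)/(47 + 151×1.2) = 0.00876 mA.
I_C = β·I_B = 150×0.00876 = 1.31 mA.
V_CE = V_CC − I_C·R_C − I_E·R_E = 11 − 1.31×4.7 − 1.32×1.2 = 3.23 V > V_CE(sat), so the active-region assumption holds.

active; I_C ≈ 1.3 mA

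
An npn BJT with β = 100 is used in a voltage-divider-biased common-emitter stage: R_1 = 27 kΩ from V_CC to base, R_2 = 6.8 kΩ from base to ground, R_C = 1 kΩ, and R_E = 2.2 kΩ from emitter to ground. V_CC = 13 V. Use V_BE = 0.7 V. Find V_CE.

V_CE ≈ 10 V

Thevenize the base divider: V_Th = V_CC·R_2/(R_1+R_2) = 13×6.8/33.8 = 2.62 V, R_Th = R_1‖R_2 = 5.43 kΩ.
Base-emitter loop: V_Th = I_B·R_Th + V_BE + (β+1)I_B·R_E, so I_B = (2.62 − 0.7) / (5.43 + 101×2.2) = 0.00841 mA.
I_C = β·I_B = 100×0.00841 = 0.841 mA, and I_E = (β+1)I_B = 0.85 mA.
V_CE = V_CC − I_C·R_C − I_E·R_E = 13 − 0.841×1 − 0.85×2.2 = 10.3 V.
V_CE = 10.3 V > 0.2 V confirms active-region operation.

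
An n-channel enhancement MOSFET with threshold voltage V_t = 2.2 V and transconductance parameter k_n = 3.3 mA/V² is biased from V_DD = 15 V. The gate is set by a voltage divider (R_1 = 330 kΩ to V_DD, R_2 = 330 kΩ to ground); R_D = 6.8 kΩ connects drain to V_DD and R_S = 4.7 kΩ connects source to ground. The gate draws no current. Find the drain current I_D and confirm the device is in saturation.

I_D ≈ 0.96 mA

V_G = V_DD·R_2/(R_1+R_2) = 15×330/660 = 7.5 V.
Assume saturation: I_D = (k_n/2)(V_GS − V_t)² with V_GS = V_G − I_D·R_S = 7.5 − 4.7·I_D.
Substituting gives 36.4·I_D² − 83.2·I_D + 46.3 = 0, with roots I_D = 0.965 or 1.32 mA.
The root I_D = 1.32 mA gives V_GS = 1.31 V ≤ V_t, so take I_D = 0.965 mA.
Then V_GS = 2.96 V and V_DS = V_DD − I_D(R_D+R_S) = 15 − 0.965×11.5 = 3.9 V.
Saturation requires V_DS ≥ V_GS − V_t = 0.765 V; 3.9 ≥ 0.765 ✓.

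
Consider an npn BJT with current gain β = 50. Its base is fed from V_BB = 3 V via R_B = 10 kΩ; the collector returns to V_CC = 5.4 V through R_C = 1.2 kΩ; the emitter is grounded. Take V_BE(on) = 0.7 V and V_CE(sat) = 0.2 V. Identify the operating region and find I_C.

Assume active: I_B = (3 − 0.7)/10 = 0.23 mA, giving I_C = β·I_B = 11.5 mA.
But then V_CE = 5.4 − 11.5×1.2 = -8.4 V < V_CE(sat) = 0.2 V — impossible in the active region.
So the transistor is saturated. With V_CE = 0.2 V, I_C = (V_CC − 0.2)/R_C = 5.2/1.2 = 4.33 mA.
Check: β·I_B = 11.5 mA > I_C = 4.33 mA, confirming saturation.

saturation; I_C ≈ 4.3 mA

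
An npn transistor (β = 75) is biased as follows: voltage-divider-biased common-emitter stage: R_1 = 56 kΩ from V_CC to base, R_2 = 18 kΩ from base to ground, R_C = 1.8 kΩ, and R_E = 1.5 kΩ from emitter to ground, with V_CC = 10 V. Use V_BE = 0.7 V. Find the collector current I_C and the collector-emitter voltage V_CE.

I_C ≈ 1 mA, V_CE ≈ 6.6 V

Thevenize the base divider: V_Th = V_CC·R_2/(R_1+R_2) = 10×18/74 = 2.43 V, R_Th = R_1‖R_2 = 13.6 kΩ.
Base-emitter loop: V_Th = I_B·R_Th + V_BE + (β+1)I_B·R_E, so I_B = (2.43 − 0.7) / (13.6 + 76×1.5) = 0.0136 mA.
I_C = β·I_B = 75×0.0136 = 1.02 mA, and I_E = (β+1)I_B = 1.03 mA.
V_CE = V_CC − I_C·R_C − I_E·R_E = 10 − 1.02×1.8 − 1.03×1.5 = 6.62 V.
V_CE = 6.62 V > 0.2 V confirms active-region operation.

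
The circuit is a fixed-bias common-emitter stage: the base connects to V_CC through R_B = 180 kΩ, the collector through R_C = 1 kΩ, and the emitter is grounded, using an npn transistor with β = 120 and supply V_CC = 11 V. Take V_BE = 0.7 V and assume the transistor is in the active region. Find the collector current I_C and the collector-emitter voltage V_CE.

Base loop: V_CC = I_B·R_B + V_BE, so I_B = (11 − 0.7)/180 kΩ = 0.0572 mA.
In the active region I_C = β·I_B = 120 × 0.0572 = 6.87 mA.
Collector loop: V_CE = V_CC − I_C·R_C = 11 − 6.87×1 = 4.13 V.
Since V_CE = 4.13 V > V_CE(sat) ≈ 0.2 V, the transistor is in the active region as assumed.

I_C ≈ 6.9 mA, V_CE ≈ 4.1 V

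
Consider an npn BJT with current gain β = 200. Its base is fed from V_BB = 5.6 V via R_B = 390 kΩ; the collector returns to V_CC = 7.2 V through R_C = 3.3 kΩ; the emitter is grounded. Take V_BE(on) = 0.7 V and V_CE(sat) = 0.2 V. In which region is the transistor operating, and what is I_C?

Assume active: I_B = (5.6 − 0.7)/390 = 0.0126 mA, giving I_C = β·I_B = 2.51 mA.
But then V_CE = 7.2 − 2.51×3.3 = -1.09 V < V_CE(sat) = 0.2 V — impossible in the active region.
So the transistor is saturated. With V_CE = 0.2 V, I_C = (V_CC − 0.2)/R_C = 7/3.3 = 2.12 mA.
Check: β·I_B = 2.51 mA > I_C = 2.12 mA, confirming saturation.

saturation; I_C ≈ 2.1 mA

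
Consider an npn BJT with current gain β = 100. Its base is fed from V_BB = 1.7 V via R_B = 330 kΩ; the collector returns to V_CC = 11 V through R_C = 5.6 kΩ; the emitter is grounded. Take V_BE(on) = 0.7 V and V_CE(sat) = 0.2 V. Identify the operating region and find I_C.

Assume active. Base-emitter loop: I_B = (V_BB − V_BE)/R_B = (1.7 − 0.7)/330 = 0.00303 mA.
I_C = β·I_B = 100×0.00303 = 0.303 mA.
V_CE = V_CC − I_C·R_C = 11 − 0.303×5.6 = 9.3 V > V_CE(sat), so the active-region assumption holds.

active; I_C ≈ 0.3 mA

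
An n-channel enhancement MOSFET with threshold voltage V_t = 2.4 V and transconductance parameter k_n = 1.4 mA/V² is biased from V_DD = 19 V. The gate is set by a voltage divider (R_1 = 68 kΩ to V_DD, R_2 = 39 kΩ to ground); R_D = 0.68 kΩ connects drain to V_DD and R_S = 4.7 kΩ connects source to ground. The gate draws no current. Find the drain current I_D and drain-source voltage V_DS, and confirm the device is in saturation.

V_G = V_DD·R_2/(R_1+R_2) = 19×39/107 = 6.93 V.
Assume saturation: I_D = (k_n/2)(V_GS − V_t)² with V_GS = V_G − I_D·R_S = 6.93 − 4.7·I_D.
Substituting gives 15.5·I_D² − 30.8·I_D + 14.3 = 0, with roots I_D = 0.744 or 1.25 mA.
The root I_D = 1.25 mA gives V_GS = 1.07 V ≤ V_t, so take I_D = 0.744 mA.
Then V_GS = 3.43 V and V_DS = V_DD − I_D(R_D+R_S) = 19 − 0.744×5.38 = 15 V.
Saturation requires V_DS ≥ V_GS − V_t = 1.03 V; 15 ≥ 1.03 ✓.

I_D ≈ 0.74 mA, V_DS ≈ 15 V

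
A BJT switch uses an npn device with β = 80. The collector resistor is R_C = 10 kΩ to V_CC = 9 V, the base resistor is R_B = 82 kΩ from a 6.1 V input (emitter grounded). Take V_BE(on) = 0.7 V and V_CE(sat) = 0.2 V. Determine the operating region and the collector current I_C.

Assume active: I_B = (6.1 − 0.7)/82 = 0.0659 mA, giving I_C = β·I_B = 5.27 mA.
But then V_CE = 9 − 5.27×10 = -43.7 V < V_CE(sat) = 0.2 V — impossible in the active region.
So the transistor is saturated. With V_CE = 0.2 V, I_C = (V_CC − 0.2)/R_C = 8.8/10 = 0.88 mA.
Check: β·I_B = 5.27 mA > I_C = 0.88 mA, confirming saturation.

saturation; I_C ≈ 0.88 mA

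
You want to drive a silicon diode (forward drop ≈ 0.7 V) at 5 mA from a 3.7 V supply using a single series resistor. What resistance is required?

R ≈ 0.6 kΩ

The resistor drops V_S − V_D = 3.7 − 0.7 = 3 V at 5 mA.
R = 3 V / 5 mA = 0.6 kΩ.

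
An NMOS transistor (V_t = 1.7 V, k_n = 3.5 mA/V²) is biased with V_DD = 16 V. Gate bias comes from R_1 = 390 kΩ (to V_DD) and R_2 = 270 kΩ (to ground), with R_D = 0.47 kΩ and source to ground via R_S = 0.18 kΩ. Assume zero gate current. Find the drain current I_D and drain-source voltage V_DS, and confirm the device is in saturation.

V_G = V_DD·R_2/(R_1+R_2) = 16×270/660 = 6.55 V.
Assume saturation: I_D = (k_n/2)(V_GS − V_t)² with V_GS = V_G − I_D·R_S = 6.55 − 0.18·I_D.
Substituting gives 0.0567·I_D² − 4.05·I_D + 41.1 = 0, with roots I_D = 12.2 or 59.2 mA.
The root I_D = 59.2 mA gives V_GS = -4.12 V ≤ V_t, so take I_D = 12.2 mA.
Then V_GS = 4.34 V and V_DS = V_DD − I_D(R_D+R_S) = 16 − 12.2×0.65 = 8.05 V.
Saturation requires V_DS ≥ V_GS − V_t = 2.64 V; 8.05 ≥ 2.64 ✓.

I_D ≈ 12 mA, V_DS ≈ 8 V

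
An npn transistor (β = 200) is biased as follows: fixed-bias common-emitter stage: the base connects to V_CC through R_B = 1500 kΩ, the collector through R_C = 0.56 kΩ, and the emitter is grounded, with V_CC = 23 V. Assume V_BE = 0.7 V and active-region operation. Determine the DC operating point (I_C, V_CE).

I_C ≈ 3 mA, V_CE ≈ 21 V

Base loop: V_CC = I_B·R_B + V_BE, so I_B = (23 − 0.7)/1500 kΩ = 0.0149 mA.
In the active region I_C = β·I_B = 200 × 0.0149 = 2.97 mA.
Collector loop: V_CE = V_CC − I_C·R_C = 23 − 2.97×0.56 = 21.3 V.
Since V_CE = 21.3 V > V_CE(sat) ≈ 0.2 V, the transistor is in the active region as assumed.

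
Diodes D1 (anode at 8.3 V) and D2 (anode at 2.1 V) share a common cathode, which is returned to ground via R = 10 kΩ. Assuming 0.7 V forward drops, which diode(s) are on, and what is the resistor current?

Only D1 conducts; I_R ≈ 0.76 mA

Assume both conduct. Then node N would need to be at both 8.3−0.7 = 7.6 V and 2.1−0.7 = 1.4 V, which is impossible.
Assume only D1 conducts: V_N = 8.3 − 0.7 = 7.6 V, so I_R = 7.6/10 = 0.76 mA.
Check D2: its anode-to-cathode voltage is 2.1 − 7.6 = -5.5 V < 0.7 V, so it is off. The assumption is consistent.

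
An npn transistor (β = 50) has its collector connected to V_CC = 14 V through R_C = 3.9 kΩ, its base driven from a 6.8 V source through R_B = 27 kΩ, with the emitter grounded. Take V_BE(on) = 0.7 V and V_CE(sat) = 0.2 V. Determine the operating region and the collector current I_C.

saturation; I_C ≈ 3.5 mA

Assume active: I_B = (6.8 − 0.7)/27 = 0.226 mA, giving I_C = β·I_B = 11.3 mA.
But then V_CE = 14 − 11.3×3.9 = -30.1 V < V_CE(sat) = 0.2 V — impossible in the active region.
So the transistor is saturated. With V_CE = 0.2 V, I_C = (V_CC − 0.2)/R_C = 13.8/3.9 = 3.54 mA.
Check: β·I_B = 11.3 mA > I_C = 3.54 mA, confirming saturation.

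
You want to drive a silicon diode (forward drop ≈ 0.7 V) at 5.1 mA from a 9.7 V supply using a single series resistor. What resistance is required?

The resistor drops V_S − V_D = 9.7 − 0.7 = 9 V at 5.1 mA.
R = 9 V / 5.1 mA = 1.76 kΩ.

R ≈ 1.8 kΩ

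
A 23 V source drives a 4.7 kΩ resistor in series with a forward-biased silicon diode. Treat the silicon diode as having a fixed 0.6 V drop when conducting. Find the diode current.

I ≈ 4.8 mA

KVL around the loop: 23 = V_D + I·R = 0.6 + I × 4.7 kΩ.
So I = (23 − 0.6) / 4.7 kΩ = 22.4 / 4.7 = 4.77 mA.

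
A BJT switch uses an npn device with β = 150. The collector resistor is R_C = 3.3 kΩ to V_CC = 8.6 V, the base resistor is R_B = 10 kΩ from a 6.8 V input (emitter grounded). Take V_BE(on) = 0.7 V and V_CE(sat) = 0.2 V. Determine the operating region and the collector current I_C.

Assume active: I_B = (6.8 − 0.7)/10 = 0.61 mA, giving I_C = β·I_B = 91.5 mA.
But then V_CE = 8.6 − 91.5×3.3 = -293 V < V_CE(sat) = 0.2 V — impossible in the active region.
So the transistor is saturated. With V_CE = 0.2 V, I_C = (V_CC − 0.2)/R_C = 8.4/3.3 = 2.55 mA.
Check: β·I_B = 91.5 mA > I_C = 2.55 mA, confirming saturation.

saturation; I_C ≈ 2.5 mA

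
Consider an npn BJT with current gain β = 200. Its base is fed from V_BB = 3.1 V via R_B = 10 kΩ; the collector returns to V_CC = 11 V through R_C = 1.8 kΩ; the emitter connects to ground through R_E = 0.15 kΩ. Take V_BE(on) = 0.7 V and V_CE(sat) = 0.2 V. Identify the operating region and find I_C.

Assume active: I_B = (3.1 − 0.7)/(10 + 201×0.15) = 0.0598 mA, I_C = β·I_B = 12 mA.
Then V_CE = 11 − 12×1.8 − 12×0.15 = -12.3 V < 0.2 V — the active assumption fails.
Re-solve with V_CE = 0.2 V. KCL at the emitter: V_E/R_E = (V_BB−0.7−V_E)/R_B + (V_CC−0.2−V_E)/R_C, giving V_E = 0.852 V.
I_C = (V_CC − 0.2 − V_E)/R_C = (10.8 − 0.852)/1.8 = 5.53 mA.
Check: I_B = (2.4 − 0.852)/10 = 0.155 mA, and β·I_B = 31 mA > I_C, confirming saturation.

saturation; I_C ≈ 5.5 mA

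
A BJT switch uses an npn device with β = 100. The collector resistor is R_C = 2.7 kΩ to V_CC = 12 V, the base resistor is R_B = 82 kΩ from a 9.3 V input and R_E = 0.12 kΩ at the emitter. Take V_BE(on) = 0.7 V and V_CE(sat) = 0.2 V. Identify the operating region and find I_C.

Assume active: I_B = (9.3 − 0.7)/(82 + 101×0.12) = 0.0914 mA, I_C = β·I_B = 9.14 mA.
Then V_CE = 12 − 9.14×2.7 − 9.23×0.12 = -13.8 V < 0.2 V — the active assumption fails.
Re-solve with V_CE = 0.2 V. KCL at the emitter: V_E/R_E = (V_BB−0.7−V_E)/R_B + (V_CC−0.2−V_E)/R_C, giving V_E = 0.513 V.
I_C = (V_CC − 0.2 − V_E)/R_C = (11.8 − 0.513)/2.7 = 4.18 mA.
Check: I_B = (8.6 − 0.513)/82 = 0.0986 mA, and β·I_B = 9.86 mA > I_C, confirming saturation.

saturation; I_C ≈ 4.2 mA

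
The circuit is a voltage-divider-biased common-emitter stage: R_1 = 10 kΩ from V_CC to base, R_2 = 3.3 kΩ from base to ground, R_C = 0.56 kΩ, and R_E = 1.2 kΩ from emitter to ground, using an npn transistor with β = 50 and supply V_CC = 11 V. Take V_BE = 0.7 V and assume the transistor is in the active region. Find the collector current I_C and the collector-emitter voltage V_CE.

Thevenize the base divider: V_Th = V_CC·R_2/(R_1+R_2) = 11×3.3/13.3 = 2.73 V, R_Th = R_1‖R_2 = 2.48 kΩ.
Base-emitter loop: V_Th = I_B·R_Th + V_BE + (β+1)I_B·R_E, so I_B = (2.73 − 0.7) / (2.48 + 51×1.2) = 0.0319 mA.
I_C = β·I_B = 50×0.0319 = 1.59 mA, and I_E = (β+1)I_B = 1.63 mA.
V_CE = V_CC − I_C·R_C − I_E·R_E = 11 − 1.59×0.56 − 1.63×1.2 = 8.16 V.
V_CE = 8.16 V > 0.2 V confirms active-region operation.

I_C ≈ 1.6 mA, V_CE ≈ 8.2 V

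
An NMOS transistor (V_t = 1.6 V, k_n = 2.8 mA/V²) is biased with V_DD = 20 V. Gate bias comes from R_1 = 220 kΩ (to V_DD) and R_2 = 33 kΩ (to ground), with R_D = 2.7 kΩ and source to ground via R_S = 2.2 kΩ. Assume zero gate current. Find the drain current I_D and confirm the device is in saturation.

V_G = V_DD·R_2/(R_1+R_2) = 20×33/253 = 2.61 V.
Assume saturation: I_D = (k_n/2)(V_GS − V_t)² with V_GS = V_G − I_D·R_S = 2.61 − 2.2·I_D.
Substituting gives 6.78·I_D² − 7.21·I_D + 1.42 = 0, with roots I_D = 0.262 or 0.803 mA.
The root I_D = 0.803 mA gives V_GS = 0.843 V ≤ V_t, so take I_D = 0.262 mA.
Then V_GS = 2.03 V and V_DS = V_DD − I_D(R_D+R_S) = 20 − 0.262×4.9 = 18.7 V.
Saturation requires V_DS ≥ V_GS − V_t = 0.433 V; 18.7 ≥ 0.433 ✓.

I_D ≈ 0.26 mA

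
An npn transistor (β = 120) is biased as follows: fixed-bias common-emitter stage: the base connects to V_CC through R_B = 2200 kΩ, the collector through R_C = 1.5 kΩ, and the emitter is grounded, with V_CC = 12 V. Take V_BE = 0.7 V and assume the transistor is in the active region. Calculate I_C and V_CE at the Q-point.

Base loop: V_CC = I_B·R_B + V_BE, so I_B = (12 − 0.7)/2200 kΩ = 0.00514 mA.
In the active region I_C = β·I_B = 120 × 0.00514 = 0.616 mA.
Collector loop: V_CE = V_CC − I_C·R_C = 12 − 0.616×1.5 = 11.1 V.
Since V_CE = 11.1 V > V_CE(sat) ≈ 0.2 V, the transistor is in the active region as assumed.

I_C ≈ 0.62 mA, V_CE ≈ 11 V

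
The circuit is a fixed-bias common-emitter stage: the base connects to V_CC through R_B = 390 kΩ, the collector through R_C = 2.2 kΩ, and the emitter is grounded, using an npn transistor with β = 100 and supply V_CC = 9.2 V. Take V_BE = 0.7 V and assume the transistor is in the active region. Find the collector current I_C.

I_C ≈ 2.2 mA

Base loop: V_CC = I_B·R_B + V_BE, so I_B = (9.2 − 0.7)/390 kΩ = 0.0218 mA.
In the active region I_C = β·I_B = 100 × 0.0218 = 2.18 mA.
Collector loop: V_CE = V_CC − I_C·R_C = 9.2 − 2.18×2.2 = 4.41 V.
Since V_CE = 4.41 V > V_CE(sat) ≈ 0.2 V, the transistor is in the active region as assumed.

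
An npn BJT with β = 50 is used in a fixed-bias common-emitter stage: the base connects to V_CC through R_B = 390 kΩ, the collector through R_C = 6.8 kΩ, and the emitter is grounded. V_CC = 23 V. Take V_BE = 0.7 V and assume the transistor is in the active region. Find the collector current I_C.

Base loop: V_CC = I_B·R_B + V_BE, so I_B = (23 − 0.7)/390 kΩ = 0.0572 mA.
In the active region I_C = β·I_B = 50 × 0.0572 = 2.86 mA.
Collector loop: V_CE = V_CC − I_C·R_C = 23 − 2.86×6.8 = 3.56 V.
Since V_CE = 3.56 V > V_CE(sat) ≈ 0.2 V, the transistor is in the active region as assumed.

I_C ≈ 2.9 mA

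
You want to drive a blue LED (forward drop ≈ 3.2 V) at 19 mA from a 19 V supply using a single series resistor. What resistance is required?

R ≈ 0.83 kΩ

The resistor drops V_S − V_D = 19 − 3.2 = 15.8 V at 19 mA.
R = 15.8 V / 19 mA = 0.832 kΩ.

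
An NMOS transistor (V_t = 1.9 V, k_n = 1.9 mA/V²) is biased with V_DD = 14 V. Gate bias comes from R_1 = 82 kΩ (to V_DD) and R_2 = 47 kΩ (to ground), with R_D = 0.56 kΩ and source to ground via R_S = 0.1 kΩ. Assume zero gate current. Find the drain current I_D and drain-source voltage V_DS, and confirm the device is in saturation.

I_D ≈ 6.3 mA, V_DS ≈ 9.9 V

V_G = V_DD·R_2/(R_1+R_2) = 14×47/129 = 5.1 V.
Assume saturation: I_D = (k_n/2)(V_GS − V_t)² with V_GS = V_G − I_D·R_S = 5.1 − 0.1·I_D.
Substituting gives 0.0095·I_D² − 1.61·I_D + 9.73 = 0, with roots I_D = 6.29 or 163 mA.
The root I_D = 163 mA gives V_GS = -11.2 V ≤ V_t, so take I_D = 6.29 mA.
Then V_GS = 4.47 V and V_DS = V_DD − I_D(R_D+R_S) = 14 − 6.29×0.66 = 9.85 V.
Saturation requires V_DS ≥ V_GS − V_t = 2.57 V; 9.85 ≥ 2.57 ✓.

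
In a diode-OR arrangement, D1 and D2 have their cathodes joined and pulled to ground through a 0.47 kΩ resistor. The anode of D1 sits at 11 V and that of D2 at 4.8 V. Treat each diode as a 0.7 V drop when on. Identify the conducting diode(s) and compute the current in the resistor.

Only D1 conducts; I_R ≈ 22 mA

Assume both conduct. Then node N would need to be at both 11−0.7 = 10.3 V and 4.8−0.7 = 4.1 V, which is impossible.
Assume only D1 conducts: V_N = 11 − 0.7 = 10.3 V, so I_R = 10.3/0.47 = 21.9 mA.
Check D2: its anode-to-cathode voltage is 4.8 − 10.3 = -5.5 V < 0.7 V, so it is off. The assumption is consistent.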